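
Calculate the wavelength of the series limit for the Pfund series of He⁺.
569.5407 nm

The series limit corresponds to the transition from n = ∞ to n = 5.
This is the highest energy (shortest wavelength) transition in the Pfund series.

E_∞ = 0 eV
E_5 = -13.6057 × 2² / 5² = -2.17691200 eV

Energy at series limit:
ΔE = E_∞ - E_5 = 0 - (-2.17691200) = 2.17691200 eV
λ = hc/E = 1239.84 eV·nm / 2.17691200 eV = 569.5407 nm

This energy equals the ionization energy from the n = 5 state of He⁺.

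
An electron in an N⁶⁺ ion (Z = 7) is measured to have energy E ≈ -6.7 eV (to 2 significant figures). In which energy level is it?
n = 10

The exact energy levels follow E_n = -13.6057 Z² / n² eV with Z = 7.

The measured value (-6.7 eV) is reported to only 2 significant figures, so we must test candidate n values and see which one matches to that precision.

Candidate energies:
  n = 8:  E = -13.6057 × 7² / 8² = -10.41686 eV
  n = 9:  E = -13.6057 × 7² / 9² = -8.23061 eV
  n = 10:  E = -13.6057 × 7² / 10² = -6.66679 eV  ← matches
  n = 11:  E = -13.6057 × 7² / 11² = -5.50975 eV
  n = 12:  E = -13.6057 × 7² / 12² = -4.62972 eV

Checking against the measurement of -6.7 eV (2 sig figs), only n = 10 agrees:
E_10 = -6.66679 eV, which rounds to -6.7 eV ✓

Therefore n = 10.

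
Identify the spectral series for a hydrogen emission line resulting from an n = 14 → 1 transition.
Lyman series

The spectral series in hydrogen are named based on the final (lower) energy level:
- Lyman series: n_final = 1 (ultraviolet)
- Balmer series: n_final = 2 (visible/near-UV)
- Paschen series: n_final = 3 (infrared)
- Brackett series: n_final = 4 (infrared)
- Pfund series: n_final = 5 (far infrared)

Since this transition ends at n = 1, it belongs to the Lyman series.

For reference, this 14 → 1 line has photon energy
ΔE = 13.6057 eV × (1/1² - 1/14²) = 13.5362832 eV,
corresponding to wavelength λ = hc/ΔE = 1239.84 eV·nm / 13.5362832 eV = 91.59383 nm in the ultraviolet region.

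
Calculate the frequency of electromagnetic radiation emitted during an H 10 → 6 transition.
5.849e+13 Hz

First, find the transition energy:
E_10 = -13.6057 / 10² = -0.1360570 eV
E_6 = -13.6057 / 6² = -0.3779361 eV
|ΔE| = |E_6 - E_10| = 0.2418791 eV

Convert to Joules: E = 0.2418791 eV × (1.602177 × 10⁻¹⁹ J/eV) = 3.87533e-20 J

Using E = hf:
f = E/h = 3.87533e-20 J / (6.62607 × 10⁻³⁴ J·s)
f = 5.849e+13 Hz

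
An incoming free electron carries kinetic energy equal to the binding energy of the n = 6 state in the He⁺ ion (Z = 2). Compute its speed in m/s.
7.29e+05 m/s (or 0.243% of c)

The binding energy at n = 6 for He⁺ is:
E_6 = -13.6057 × 2²/6² = -1.51174 eV
|E_6| = 1.51174 eV

Convert to Joules:
KE = 1.51174 eV × (1.602177 × 10⁻¹⁹ J/eV) = 2.4221e-19 J

Using KE = ½mv²:
v = √(2·KE/m_e)
v = √(2 × 2.4221e-19 J / 9.10938 × 10⁻³¹ kg)
v = 7.29e+05 m/s

This is approximately 0.243% the speed of light.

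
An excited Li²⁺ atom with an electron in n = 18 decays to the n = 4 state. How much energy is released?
7.27527 eV

The energy levels are E_n = -13.6057 Z² eV / n².

Energy at n = 18: E_18 = -13.6057 × 3² / 18² = -0.37793611 eV
Energy at n = 4: E_4 = -13.6057 × 3² / 4² = -7.65320625 eV

For emission (electron falling to lower state), the photon energy is:
E_photon = E_18 - E_4 = |-0.37793611 - (-7.65320625)|
E_photon = 7.27527 eV

This energy is carried away by the emitted photon.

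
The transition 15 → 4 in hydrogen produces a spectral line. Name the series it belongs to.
Brackett series

The spectral series in hydrogen are named based on the final (lower) energy level:
- Lyman series: n_final = 1 (ultraviolet)
- Balmer series: n_final = 2 (visible/near-UV)
- Paschen series: n_final = 3 (infrared)
- Brackett series: n_final = 4 (infrared)
- Pfund series: n_final = 5 (far infrared)

Since this transition ends at n = 4, it belongs to the Brackett series.

For reference, this 15 → 4 line has photon energy
ΔE = 13.6057 eV × (1/4² - 1/15²) = 0.78988647 eV,
corresponding to wavelength λ = hc/ΔE = 1239.84 eV·nm / 0.78988647 eV = 1569.64 nm in the infrared region.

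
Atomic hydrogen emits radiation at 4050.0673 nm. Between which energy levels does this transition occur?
n = 5 → n = 4

First, find the photon energy from the wavelength (hc = 1239.84 eV·nm):
E = hc/λ = 1239.84 eV·nm / 4050.0673 nm = 0.30612825 eV

The energy levels of hydrogen satisfy E_n = -13.6057 / n² eV, so an emission n_i → n_f releases
ΔE = 13.6057 × (1/n_f² − 1/n_i²) eV.

Setting ΔE equal to the photon energy:
1/n_f² − 1/n_i² = 0.30612825 / 13.6057 = 0.022500000

Since 1/n_i² must be positive, we need 1/n_f² > 0.022500000, i.e. n_f ≤ 6. For each allowed n_f, solve n_i = (1/n_f² − 0.022500000)^(−1/2) and check whether it is a whole number:
  n_f = 1: 1/n_i² = 1.000000000 − 0.022500000 = 0.977500000 → n_i = 1.011  (not an integer) ✗
  n_f = 2: 1/n_i² = 0.250000000 − 0.022500000 = 0.227500000 → n_i = 2.097  (not an integer) ✗
  n_f = 3: 1/n_i² = 0.111111111 − 0.022500000 = 0.088611111 → n_i = 3.359  (not an integer) ✗
  n_f = 4: 1/n_i² = 0.062500000 − 0.022500000 = 0.040000000 → n_i = 5.000  → integer, n_i = 5 ✓
  n_f = 5: 1/n_i² = 0.040000000 − 0.022500000 = 0.017500000 → n_i = 7.559  (not an integer) ✗
  n_f = 6: 1/n_i² = 0.027777778 − 0.022500000 = 0.005277778 → n_i = 13.765  (not an integer) ✗

Only n_f = 4 gives an integer upper level, n_i = 5.

The transition is from n = 5 to n = 4 (emission).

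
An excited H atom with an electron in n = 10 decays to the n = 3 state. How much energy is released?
1.375687 eV

The energy levels are E_n = -13.6057 eV / n².

Energy at n = 10: E_10 = -13.6057 / 10² = -0.136057000 eV
Energy at n = 3: E_3 = -13.6057 / 3² = -1.511744444 eV

For emission (electron falling to lower state), the photon energy is:
E_photon = E_10 - E_3 = |-0.136057000 - (-1.511744444)|
E_photon = 1.375687 eV

This energy is carried away by the emitted photon.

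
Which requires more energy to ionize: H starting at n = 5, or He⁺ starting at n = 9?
He⁺ at n = 9 (E = -0.671886 eV)

Using E_n = -13.6057 Z² / n² eV:

H (Z = 1) at n = 5:
E = -13.6057 × 1² / 5² = -13.6057 × 1 / 25 = -0.544228000 eV

He⁺ (Z = 2) at n = 9:
E = -13.6057 × 2² / 9² = -13.6057 × 4 / 81 = -0.671886420 eV

Since -0.671886420 eV < -0.544228000 eV,
He⁺ at n = 9 is more tightly bound (requires more energy to ionize).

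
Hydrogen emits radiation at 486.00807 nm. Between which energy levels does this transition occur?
n = 4 → n = 2

First, find the photon energy from the wavelength (hc = 1239.84 eV·nm):
E = hc/λ = 1239.84 eV·nm / 486.00807 nm = 2.5510688 eV

The energy levels of hydrogen satisfy E_n = -13.6057 / n² eV, so an emission n_i → n_f releases
ΔE = 13.6057 × (1/n_f² − 1/n_i²) eV.

Setting ΔE equal to the photon energy:
1/n_f² − 1/n_i² = 2.5510688 / 13.6057 = 0.18750000

Since 1/n_i² must be positive, we need 1/n_f² > 0.18750000, i.e. n_f ≤ 2. For each allowed n_f, solve n_i = (1/n_f² − 0.18750000)^(−1/2) and check whether it is a whole number:
  n_f = 1: 1/n_i² = 1.00000000 − 0.18750000 = 0.81250000 → n_i = 1.109  (not an integer) ✗
  n_f = 2: 1/n_i² = 0.25000000 − 0.18750000 = 0.06250000 → n_i = 4.000  → integer, n_i = 4 ✓

Only n_f = 2 gives an integer upper level, n_i = 4.

The transition is from n = 4 to n = 2 (emission).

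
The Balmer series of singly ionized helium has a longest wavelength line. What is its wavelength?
164.03 nm

The longest wavelength corresponds to the smallest energy transition in the series.
The Balmer series has all transitions ending at n_f = 2.

For He⁺ (Z = 2), the first line (α-line) is the jump from n = 3 to n = 2:
E_3 = -13.6057 × 2² / 3² = -6.046978 eV
E_2 = -13.6057 × 2² / 2² = -13.605700 eV
ΔE = E_3 - E_2 = 7.558722 eV

λ = hc/E = 1239.84 eV·nm / 7.558722 eV
λ = 164.03 nm

This is the α-line of the Balmer series in He⁺.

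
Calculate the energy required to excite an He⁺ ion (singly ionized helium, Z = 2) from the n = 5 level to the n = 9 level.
1.505026 eV

The energy levels of a hydrogen-like atom are E_n = -13.6057 Z² eV / n².

Energy at n = 5: E_5 = -13.6057 × 2² / 5² = -2.176912000 eV
Energy at n = 9: E_9 = -13.6057 × 2² / 9² = -0.671886420 eV

The excitation energy is the difference:
ΔE = E_9 - E_5
ΔE = -0.671886420 - (-2.176912000)
ΔE = 1.505026 eV

Since this is positive, energy must be absorbed (photon absorption).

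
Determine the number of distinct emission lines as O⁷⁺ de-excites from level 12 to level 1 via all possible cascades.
66

The electron can occupy levels n = 1, 2, ..., 12 during de-excitation — that is m = 12 - 1 + 1 = 12 distinct levels.

The number of distinct spectral lines equals the number of ways to choose 2 of these m levels (each pair gives one possible emission transition):

Number of lines = m(m-1)/2 = 12×11/2 = 66

These correspond to all possible transitions between the 12 levels:
12 → 11, 12 → 10, 12 → 9, 12 → 8, 12 → 7, 12 → 6, 12 → 5, 12 → 4...

Each transition produces a photon with a unique energy (and thus wavelength). This count does not depend on Z.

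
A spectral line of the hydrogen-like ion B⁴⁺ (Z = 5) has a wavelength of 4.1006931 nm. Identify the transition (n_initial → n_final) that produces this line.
n = 3 → n = 1

First, find the photon energy from the wavelength (hc = 1239.84 eV·nm):
E = hc/λ = 1239.84 eV·nm / 4.1006931 nm = 302.34889 eV

The energy levels of B⁴⁺ satisfy E_n = -13.6057 × 5² / n² eV, so an emission n_i → n_f releases
ΔE = 13.6057 × 5² × (1/n_f² − 1/n_i²) eV.

Setting ΔE equal to the photon energy:
1/n_f² − 1/n_i² = 302.34889 / (13.6057 × 5²) = 0.88888889

Since 1/n_i² must be positive, we need 1/n_f² > 0.88888889, i.e. n_f ≤ 1. For each allowed n_f, solve n_i = (1/n_f² − 0.88888889)^(−1/2) and check whether it is a whole number:
  n_f = 1: 1/n_i² = 1.00000000 − 0.88888889 = 0.11111111 → n_i = 3.000  → integer, n_i = 3 ✓

Only n_f = 1 gives an integer upper level, n_i = 3.

The transition is from n = 3 to n = 1 (emission).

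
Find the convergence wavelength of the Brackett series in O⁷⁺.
22.78 nm

The series limit corresponds to the transition from n = ∞ to n = 4.
This is the highest energy (shortest wavelength) transition in the Brackett series.

E_∞ = 0 eV
E_4 = -13.6057 × 8² / 4² = -54.4228 eV

Energy at series limit:
ΔE = E_∞ - E_4 = 0 - (-54.4228) = 54.4228 eV
λ = hc/E = 1239.84 eV·nm / 54.4228 eV = 22.78 nm

This energy equals the ionization energy from the n = 4 state of O⁷⁺.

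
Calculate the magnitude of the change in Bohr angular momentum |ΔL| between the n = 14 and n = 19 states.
5.2729e-34 J·s (or 5ℏ)

In the Bohr model, L_n = nℏ where ℏ = 1.054572e-34 J·s.

L_19 = 19ℏ = 2.003687e-33 J·s
L_14 = 14ℏ = 1.476401e-33 J·s

ΔL = L_19 - L_14 = (19 - 14)ℏ = 5ℏ
ΔL = 5 × 1.054572e-34 J·s = 5.2729e-34 J·s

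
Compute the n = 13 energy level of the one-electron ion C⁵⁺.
-2.898256 eV

For hydrogen-like ions, the energy levels scale with Z²:
E_n = -13.6057 Z² / n² eV

For C⁵⁺ (Z = 6) at n = 13:
E_13 = -13.6057 × 6² / 13²
E_13 = -13.6057 × 36 / 169
E_13 = -489.8052 / 169
E_13 = -2.898256 eV

The energy is 36 times more negative than hydrogen at the same n due to the stronger nuclear charge.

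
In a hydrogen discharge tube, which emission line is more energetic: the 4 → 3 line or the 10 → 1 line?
10 → 1

Calculate the energy for each transition:

Transition 4 → 3:
ΔE₁ = |E_3 - E_4| = |-13.6057/3² - (-13.6057/4²)|
ΔE₁ = |-1.5117444444 - (-0.8503562500)| = 0.6613882 eV

Transition 10 → 1:
ΔE₂ = |E_1 - E_10| = |-13.6057/1² - (-13.6057/10²)|
ΔE₂ = |-13.6057000000 - (-0.1360570000)| = 13.4696430 eV

Since 13.4696430 eV > 0.6613882 eV, the transition 10 → 1 emits the more energetic photon.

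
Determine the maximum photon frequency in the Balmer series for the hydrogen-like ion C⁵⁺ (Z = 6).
2.961e+16 Hz

The series limit corresponds to the transition from n = ∞ to n = 2.
This is the highest energy (shortest wavelength) transition in the Balmer series.

E_∞ = 0 eV
E_2 = -13.6057 × 6² / 2² = -122.45130 eV

Energy at series limit:
ΔE = E_∞ - E_2 = 0 - (-122.45130) = 122.45130 eV
E = 122.45130 eV × (1.602177 × 10⁻¹⁹ J/eV) = 1.96189e-17 J
f = E/h = 1.96189e-17 J / (6.62607 × 10⁻³⁴ J·s) = 2.961e+16 Hz

This energy equals the ionization energy from the n = 2 state of C⁵⁺.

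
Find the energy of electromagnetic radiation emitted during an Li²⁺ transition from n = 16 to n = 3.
13.12737 eV

The energy levels are E_n = -13.6057 Z² eV / n².

Energy at n = 16: E_16 = -13.6057 × 3² / 16² = -0.47832539 eV
Energy at n = 3: E_3 = -13.6057 × 3² / 3² = -13.60570000 eV

For emission (electron falling to lower state), the photon energy is:
E_photon = E_16 - E_3 = |-0.47832539 - (-13.60570000)|
E_photon = 13.12737 eV

This energy is carried away by the emitted photon.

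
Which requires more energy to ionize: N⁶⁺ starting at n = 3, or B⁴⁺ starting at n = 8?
N⁶⁺ at n = 3 (E = -74.07548 eV)

Using E_n = -13.6057 Z² / n² eV:

N⁶⁺ (Z = 7) at n = 3:
E = -13.6057 × 7² / 3² = -13.6057 × 49 / 9 = -74.07547778 eV

B⁴⁺ (Z = 5) at n = 8:
E = -13.6057 × 5² / 8² = -13.6057 × 25 / 64 = -5.31472656 eV

Since -74.07547778 eV < -5.31472656 eV,
N⁶⁺ at n = 3 is more tightly bound (requires more energy to ionize).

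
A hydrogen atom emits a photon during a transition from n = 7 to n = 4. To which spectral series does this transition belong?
Brackett series

The spectral series in hydrogen are named based on the final (lower) energy level:
- Lyman series: n_final = 1 (ultraviolet)
- Balmer series: n_final = 2 (visible/near-UV)
- Paschen series: n_final = 3 (infrared)
- Brackett series: n_final = 4 (infrared)
- Pfund series: n_final = 5 (far infrared)

Since this transition ends at n = 4, it belongs to the Brackett series.

For reference, this 7 → 4 line has photon energy
ΔE = 13.6057 eV × (1/4² - 1/7²) = 0.57268890306 eV,
corresponding to wavelength λ = hc/ΔE = 1239.84 eV·nm / 0.57268890306 eV = 2164.94504 nm in the infrared region.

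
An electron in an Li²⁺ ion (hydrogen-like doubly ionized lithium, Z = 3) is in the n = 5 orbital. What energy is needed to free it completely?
4.89805 eV

The ionization energy is the energy needed to remove the electron completely (n → ∞).

For a hydrogen-like ion with Z = 3, E_n = -13.6057 Z² / n² eV.

At n = 5: E_5 = -13.6057 × 3² / 5² = -4.89805200 eV
At n = ∞: E_∞ = 0 eV

Ionization energy = E_∞ - E_5 = 0 - (-4.89805200) = 4.89805200 eV
Ionization energy ≈ 4.89805 eV

This is also called the binding energy of the electron in state n = 5.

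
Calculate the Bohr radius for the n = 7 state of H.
2.5930 nm (or 25.9297 Å)

The Bohr radius formula is:
r_n = n² a₀ / Z

where a₀ = 0.0529177 nm is the Bohr radius.

For H (Z = 1) at n = 7:
r_7 = 7² × 0.0529177 nm / 1
r_7 = 49 × 0.0529177 nm / 1
r_7 = 2.59297 nm / 1
r_7 = 2.5930 nm

The electron orbits at approximately 2.5930 nm from the nucleus.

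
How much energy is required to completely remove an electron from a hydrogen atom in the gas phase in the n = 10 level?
0.13606 eV

The ionization energy is the energy needed to remove the electron completely (n → ∞).

For hydrogen, E_n = -13.6057 eV / n².

At n = 10: E_10 = -13.6057 / 10² = -0.13605700 eV
At n = ∞: E_∞ = 0 eV

Ionization energy = E_∞ - E_10 = 0 - (-0.13605700) = 0.13605700 eV
Ionization energy ≈ 0.13606 eV

This is also called the binding energy of the electron in state n = 10.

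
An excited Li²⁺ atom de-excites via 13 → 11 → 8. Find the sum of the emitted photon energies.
1.188738 eV

The energy levels of Li²⁺ are E_n = -13.6057 × 3² / n² eV.

First transition (13 → 11):
ΔE₁ = |E_11 - E_13|
ΔE₁ = |-1.011994214876 - (-0.724563905325)| = 0.287430310 eV

Second transition (11 → 8):
ΔE₂ = |E_8 - E_11|
ΔE₂ = |-1.913301562500 - (-1.011994214876)| = 0.901307348 eV

Total energy released:
E_total = ΔE₁ + ΔE₂ = 0.287430310 + 0.901307348 = 1.188738 eV

Note: This equals the direct transition 13 → 8: 1.188738 eV ✓
Energy is conserved regardless of the path taken.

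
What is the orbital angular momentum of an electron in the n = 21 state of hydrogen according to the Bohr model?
2.2146e-33 J·s (or 21ℏ)

In the Bohr model, angular momentum is quantized:
L = nℏ

where ℏ = h/(2π) = 1.054572e-34 J·s

For n = 21:
L = 21 × 1.054572e-34 J·s
L = 2.2146e-33 J·s

This can also be written as L = 21ℏ.
The angular momentum is an integer multiple of the reduced Planck constant.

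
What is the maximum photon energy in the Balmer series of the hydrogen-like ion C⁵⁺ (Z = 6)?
122.45130 eV

The series limit corresponds to the transition from n = ∞ to n = 2.
This is the highest energy (shortest wavelength) transition in the Balmer series.

E_∞ = 0 eV
E_2 = -13.6057 × 6² / 2² = -122.45130 eV

Energy at series limit:
ΔE = E_∞ - E_2 = 0 - (-122.45130) = 122.45130 eV

This energy equals the ionization energy from the n = 2 state of C⁵⁺.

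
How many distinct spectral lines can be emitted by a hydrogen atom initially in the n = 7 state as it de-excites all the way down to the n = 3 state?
10

The electron can occupy levels n = 3, 4, ..., 7 during de-excitation — that is m = 7 - 3 + 1 = 5 distinct levels.

The number of distinct spectral lines equals the number of ways to choose 2 of these m levels (each pair gives one possible emission transition):

Number of lines = m(m-1)/2 = 5×4/2 = 10

These correspond to all possible transitions between the 5 levels:
7 → 6, 7 → 5, 7 → 4, 7 → 3, 6 → 5, 6 → 4, 6 → 3, 5 → 4...

Each transition produces a photon with a unique energy (and thus wavelength). This count does not depend on Z.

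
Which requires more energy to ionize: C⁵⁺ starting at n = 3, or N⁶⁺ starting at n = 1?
N⁶⁺ at n = 1 (E = -666.679 eV)

Using E_n = -13.6057 Z² / n² eV:

C⁵⁺ (Z = 6) at n = 3:
E = -13.6057 × 6² / 3² = -13.6057 × 36 / 9 = -54.422800 eV

N⁶⁺ (Z = 7) at n = 1:
E = -13.6057 × 7² / 1² = -13.6057 × 49 / 1 = -666.679300 eV

Since -666.679300 eV < -54.422800 eV,
N⁶⁺ at n = 1 is more tightly bound (requires more energy to ionize).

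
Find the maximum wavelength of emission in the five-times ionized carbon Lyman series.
3.37506 nm

The longest wavelength corresponds to the smallest energy transition in the series.
The Lyman series has all transitions ending at n_f = 1.

For C⁵⁺ (Z = 6), the first line (α-line) is the jump from n = 2 to n = 1:
E_2 = -13.6057 × 6² / 2² = -122.4513000 eV
E_1 = -13.6057 × 6² / 1² = -489.8052000 eV
ΔE = E_2 - E_1 = 367.3539000 eV

λ = hc/E = 1239.84 eV·nm / 367.3539000 eV
λ = 3.37506 nm

This is the α-line of the Lyman series in C⁵⁺.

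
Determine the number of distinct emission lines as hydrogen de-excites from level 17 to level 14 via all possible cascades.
6

The electron can occupy levels n = 14, 15, ..., 17 during de-excitation — that is m = 17 - 14 + 1 = 4 distinct levels.

The number of distinct spectral lines equals the number of ways to choose 2 of these m levels (each pair gives one possible emission transition):

Number of lines = m(m-1)/2 = 4×3/2 = 6

These correspond to all possible transitions between the 4 levels:
17 → 16, 17 → 15, 17 → 14, 16 → 15, 16 → 14, 15 → 14

Each transition produces a photon with a unique energy (and thus wavelength). This count does not depend on Z.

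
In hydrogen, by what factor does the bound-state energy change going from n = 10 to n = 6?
2.77778

Using E_n = -13.6057 Z² / n² eV with Z = 1:

E_6 = -13.6057 / 6² = -13.6057 / 36 = -0.37793611111 eV
E_10 = -13.6057 / 10² = -13.6057 / 100 = -0.13605700000 eV

The ratio is:
E_6/E_10 = (-0.37793611111) / (-0.13605700000)
E_6/E_10 = (-13.6057/36) / (-13.6057/100)
E_6/E_10 = 100/36
E_6/E_10 = 2.77778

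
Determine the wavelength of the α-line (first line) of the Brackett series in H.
4050.07 nm

The longest wavelength corresponds to the smallest energy transition in the series.
The Brackett series has all transitions ending at n_f = 4.

For H, the first line (α-line) is the jump from n = 5 to n = 4:
E_5 = -13.6057 / 5² = -0.54422800 eV
E_4 = -13.6057 / 4² = -0.85035625 eV
ΔE = E_5 - E_4 = 0.30612825 eV

λ = hc/E = 1239.84 eV·nm / 0.30612825 eV
λ = 4050.07 nm

This is the α-line of the Brackett series in H.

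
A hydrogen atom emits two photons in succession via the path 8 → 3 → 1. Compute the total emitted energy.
13.39311 eV

The energy levels of hydrogen are E_n = -13.6057 / n² eV.

First transition (8 → 3):
ΔE₁ = |E_3 - E_8|
ΔE₁ = |-1.51174444444 - (-0.21258906250)| = 1.29915538 eV

Second transition (3 → 1):
ΔE₂ = |E_1 - E_3|
ΔE₂ = |-13.60570000000 - (-1.51174444444)| = 12.09395556 eV

Total energy released:
E_total = ΔE₁ + ΔE₂ = 1.29915538 + 12.09395556 = 13.39311 eV

Note: This equals the direct transition 8 → 1: 13.39311 eV ✓
Energy is conserved regardless of the path taken.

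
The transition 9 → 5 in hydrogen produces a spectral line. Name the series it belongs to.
Pfund series

The spectral series in hydrogen are named based on the final (lower) energy level:
- Lyman series: n_final = 1 (ultraviolet)
- Balmer series: n_final = 2 (visible/near-UV)
- Paschen series: n_final = 3 (infrared)
- Brackett series: n_final = 4 (infrared)
- Pfund series: n_final = 5 (far infrared)

Since this transition ends at n = 5, it belongs to the Pfund series.

For reference, this 9 → 5 line has photon energy
ΔE = 13.6057 eV × (1/5² - 1/9²) = 0.3762563951 eV,
corresponding to wavelength λ = hc/ΔE = 1239.84 eV·nm / 0.3762563951 eV = 3295.1998 nm in the far infrared region.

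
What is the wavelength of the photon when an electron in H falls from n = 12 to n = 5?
2756.76847 nm

First, find the transition energy using E_n = -13.6057 / n² eV:
E_12 = -13.6057 / 12² = -0.09448402778 eV
E_5 = -13.6057 / 5² = -0.54422800000 eV

Photon energy: |ΔE| = |E_5 - E_12| = 0.44974397222 eV

Convert to wavelength using E = hc/λ with hc = 1239.84 eV·nm:
λ = hc/E = 1239.84 eV·nm / 0.44974397222 eV
λ = 2756.76847 nm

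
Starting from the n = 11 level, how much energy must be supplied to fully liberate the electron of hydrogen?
0.112444 eV

The ionization energy is the energy needed to remove the electron completely (n → ∞).

For hydrogen, E_n = -13.6057 eV / n².

At n = 11: E_11 = -13.6057 / 11² = -0.112443802 eV
At n = ∞: E_∞ = 0 eV

Ionization energy = E_∞ - E_11 = 0 - (-0.112443802) = 0.112443802 eV
Ionization energy ≈ 0.112444 eV

This is also called the binding energy of the electron in state n = 11.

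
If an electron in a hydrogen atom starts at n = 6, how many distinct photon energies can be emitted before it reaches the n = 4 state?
3

The electron can occupy levels n = 4, 5, ..., 6 during de-excitation — that is m = 6 - 4 + 1 = 3 distinct levels.

The number of distinct spectral lines equals the number of ways to choose 2 of these m levels (each pair gives one possible emission transition):

Number of lines = m(m-1)/2 = 3×2/2 = 3

These correspond to all possible transitions between the 3 levels:
6 → 5, 6 → 4, 5 → 4

Each transition produces a photon with a unique energy (and thus wavelength). This count does not depend on Z.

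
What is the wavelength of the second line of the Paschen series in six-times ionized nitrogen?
26.15238 nm

The lines of a series are numbered from the longest wavelength (smallest ΔE) outward; the second line is the transition from n = n_f + 2 to n_f.
The Paschen series has all transitions ending at n_f = 3.

For N⁶⁺ (Z = 7), the second line (β-line) is the jump from n = 5 to n = 3:
E_5 = -13.6057 × 7² / 5² = -26.6671720 eV
E_3 = -13.6057 × 7² / 3² = -74.0754778 eV
ΔE = E_5 - E_3 = 47.4083058 eV

λ = hc/E = 1239.84 eV·nm / 47.4083058 eV
λ = 26.15238 nm

This is the β-line of the Paschen series in N⁶⁺.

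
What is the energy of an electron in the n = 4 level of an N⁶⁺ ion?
-41.67 eV

For hydrogen-like ions, the energy levels scale with Z²:
E_n = -13.6057 Z² / n² eV

For N⁶⁺ (Z = 7) at n = 4:
E_4 = -13.6057 × 7² / 4²
E_4 = -13.6057 × 49 / 16
E_4 = -666.6793 / 16
E_4 = -41.67 eV

The energy is 49 times more negative than hydrogen at the same n due to the stronger nuclear charge.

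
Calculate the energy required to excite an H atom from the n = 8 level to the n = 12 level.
0.11811 eV

The energy levels of a hydrogen-like atom are E_n = -13.6057 eV / n².

Energy at n = 8: E_8 = -13.6057 / 8² = -0.21258906 eV
Energy at n = 12: E_12 = -13.6057 / 12² = -0.09448403 eV

The excitation energy is the difference:
ΔE = E_12 - E_8
ΔE = -0.09448403 - (-0.21258906)
ΔE = 0.11811 eV

Since this is positive, energy must be absorbed (photon absorption).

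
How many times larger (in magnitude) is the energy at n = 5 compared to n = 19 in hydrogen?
14.44000

Using E_n = -13.6057 Z² / n² eV with Z = 1:

E_5 = -13.6057 / 5² = -13.6057 / 25 = -0.54422800000 eV
E_19 = -13.6057 / 19² = -13.6057 / 361 = -0.03768891967 eV

The ratio is:
E_5/E_19 = (-0.54422800000) / (-0.03768891967)
E_5/E_19 = (-13.6057/25) / (-13.6057/361)
E_5/E_19 = 361/25
E_5/E_19 = 14.44000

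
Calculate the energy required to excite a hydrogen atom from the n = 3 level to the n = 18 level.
1.46975 eV

The energy levels of a hydrogen-like atom are E_n = -13.6057 eV / n².

Energy at n = 3: E_3 = -13.6057 / 3² = -1.51174444 eV
Energy at n = 18: E_18 = -13.6057 / 18² = -0.04199290 eV

The excitation energy is the difference:
ΔE = E_18 - E_3
ΔE = -0.04199290 - (-1.51174444)
ΔE = 1.46975 eV

Since this is positive, energy must be absorbed (photon absorption).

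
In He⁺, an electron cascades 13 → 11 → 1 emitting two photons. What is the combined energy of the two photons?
54.10077 eV

The energy levels of He⁺ are E_n = -13.6057 × 2² / n² eV.

First transition (13 → 11):
ΔE₁ = |E_11 - E_13|
ΔE₁ = |-0.44977520661 - (-0.32202840237)| = 0.12774680 eV

Second transition (11 → 1):
ΔE₂ = |E_1 - E_11|
ΔE₂ = |-54.42280000000 - (-0.44977520661)| = 53.97302479 eV

Total energy released:
E_total = ΔE₁ + ΔE₂ = 0.12774680 + 53.97302479 = 54.10077 eV

Note: This equals the direct transition 13 → 1: 54.10077 eV ✓
Energy is conserved regardless of the path taken.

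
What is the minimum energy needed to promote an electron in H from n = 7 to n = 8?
0.065078 eV

The energy levels of a hydrogen-like atom are E_n = -13.6057 eV / n².

Energy at n = 7: E_7 = -13.6057 / 7² = -0.277667347 eV
Energy at n = 8: E_8 = -13.6057 / 8² = -0.212589063 eV

The excitation energy is the difference:
ΔE = E_8 - E_7
ΔE = -0.212589063 - (-0.277667347)
ΔE = 0.065078 eV

Since this is positive, energy must be absorbed (photon absorption).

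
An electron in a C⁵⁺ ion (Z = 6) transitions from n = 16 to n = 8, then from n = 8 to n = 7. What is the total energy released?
8.0827 eV

The energy levels of C⁵⁺ are E_n = -13.6057 × 6² / n² eV.

First transition (16 → 8):
ΔE₁ = |E_8 - E_16|
ΔE₁ = |-7.6532062500 - (-1.9133015625)| = 5.7399047 eV

Second transition (8 → 7):
ΔE₂ = |E_7 - E_8|
ΔE₂ = |-9.9960244898 - (-7.6532062500)| = 2.3428182 eV

Total energy released:
E_total = ΔE₁ + ΔE₂ = 5.7399047 + 2.3428182 = 8.0827 eV

Note: This equals the direct transition 16 → 7: 8.0827 eV ✓
Energy is conserved regardless of the path taken.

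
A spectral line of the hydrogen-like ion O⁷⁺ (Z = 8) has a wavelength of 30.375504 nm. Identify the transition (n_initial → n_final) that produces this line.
n = 8 → n = 4

First, find the photon energy from the wavelength (hc = 1239.84 eV·nm):
E = hc/λ = 1239.84 eV·nm / 30.375504 nm = 40.817101 eV

The energy levels of O⁷⁺ satisfy E_n = -13.6057 × 8² / n² eV, so an emission n_i → n_f releases
ΔE = 13.6057 × 8² × (1/n_f² − 1/n_i²) eV.

Setting ΔE equal to the photon energy:
1/n_f² − 1/n_i² = 40.817101 / (13.6057 × 8²) = 0.046875001

Since 1/n_i² must be positive, we need 1/n_f² > 0.046875001, i.e. n_f ≤ 4. For each allowed n_f, solve n_i = (1/n_f² − 0.046875001)^(−1/2) and check whether it is a whole number:
  n_f = 1: 1/n_i² = 1.000000000 − 0.046875001 = 0.953124999 → n_i = 1.024  (not an integer) ✗
  n_f = 2: 1/n_i² = 0.250000000 − 0.046875001 = 0.203124999 → n_i = 2.219  (not an integer) ✗
  n_f = 3: 1/n_i² = 0.111111111 − 0.046875001 = 0.064236110 → n_i = 3.946  (not an integer) ✗
  n_f = 4: 1/n_i² = 0.062500000 − 0.046875001 = 0.015624999 → n_i = 8.000  → integer, n_i = 8 ✓

Only n_f = 4 gives an integer upper level, n_i = 8.

The transition is from n = 8 to n = 4 (emission).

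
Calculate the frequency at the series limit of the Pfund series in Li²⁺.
1.18e+15 Hz

The series limit corresponds to the transition from n = ∞ to n = 5.
This is the highest energy (shortest wavelength) transition in the Pfund series.

E_∞ = 0 eV
E_5 = -13.6057 × 3² / 5² = -4.898052 eV

Energy at series limit:
ΔE = E_∞ - E_5 = 0 - (-4.898052) = 4.898052 eV
E = 4.898052 eV × (1.602177 × 10⁻¹⁹ J/eV) = 7.8475e-19 J
f = E/h = 7.8475e-19 J / (6.62607 × 10⁻³⁴ J·s) = 1.18e+15 Hz

This energy equals the ionization energy from the n = 5 state of Li²⁺.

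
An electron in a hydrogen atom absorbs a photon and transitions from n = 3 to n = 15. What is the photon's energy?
1.451 eV

The energy levels of a hydrogen-like atom are E_n = -13.6057 eV / n².

Energy at n = 3: E_3 = -13.6057 / 3² = -1.511744 eV
Energy at n = 15: E_15 = -13.6057 / 15² = -0.060470 eV

The excitation energy is the difference:
ΔE = E_15 - E_3
ΔE = -0.060470 - (-1.511744)
ΔE = 1.451 eV

Since this is positive, energy must be absorbed (photon absorption).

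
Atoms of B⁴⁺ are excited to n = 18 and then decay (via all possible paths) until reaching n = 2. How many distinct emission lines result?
136

The electron can occupy levels n = 2, 3, ..., 18 during de-excitation — that is m = 18 - 2 + 1 = 17 distinct levels.

The number of distinct spectral lines equals the number of ways to choose 2 of these m levels (each pair gives one possible emission transition):

Number of lines = m(m-1)/2 = 17×16/2 = 136

These correspond to all possible transitions between the 17 levels:
18 → 17, 18 → 16, 18 → 15, 18 → 14, 18 → 13, 18 → 12, 18 → 11, 18 → 10...

Each transition produces a photon with a unique energy (and thus wavelength). This count does not depend on Z.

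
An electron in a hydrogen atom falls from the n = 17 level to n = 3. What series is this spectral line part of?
Paschen series

The spectral series in hydrogen are named based on the final (lower) energy level:
- Lyman series: n_final = 1 (ultraviolet)
- Balmer series: n_final = 2 (visible/near-UV)
- Paschen series: n_final = 3 (infrared)
- Brackett series: n_final = 4 (infrared)
- Pfund series: n_final = 5 (far infrared)

Since this transition ends at n = 3, it belongs to the Paschen series.

For reference, this 17 → 3 line has photon energy
ΔE = 13.6057 eV × (1/3² - 1/17²) = 1.4646658977 eV,
corresponding to wavelength λ = hc/ΔE = 1239.84 eV·nm / 1.4646658977 eV = 846.500217 nm in the infrared region.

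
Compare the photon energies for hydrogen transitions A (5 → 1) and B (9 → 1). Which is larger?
9 → 1

Calculate the energy for each transition:

Transition 5 → 1:
ΔE₁ = |E_1 - E_5| = |-13.6057/1² - (-13.6057/5²)|
ΔE₁ = |-13.6057000000 - (-0.5442280000)| = 13.0614720 eV

Transition 9 → 1:
ΔE₂ = |E_1 - E_9| = |-13.6057/1² - (-13.6057/9²)|
ΔE₂ = |-13.6057000000 - (-0.1679716049)| = 13.4377284 eV

Since 13.4377284 eV > 13.0614720 eV, the transition 9 → 1 emits the more energetic photon.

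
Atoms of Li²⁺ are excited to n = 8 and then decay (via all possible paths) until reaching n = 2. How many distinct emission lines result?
21

The electron can occupy levels n = 2, 3, ..., 8 during de-excitation — that is m = 8 - 2 + 1 = 7 distinct levels.

The number of distinct spectral lines equals the number of ways to choose 2 of these m levels (each pair gives one possible emission transition):

Number of lines = m(m-1)/2 = 7×6/2 = 21

These correspond to all possible transitions between the 7 levels:
8 → 7, 8 → 6, 8 → 5, 8 → 4, 8 → 3, 8 → 2, 7 → 6, 7 → 5...

Each transition produces a photon with a unique energy (and thus wavelength). This count does not depend on Z.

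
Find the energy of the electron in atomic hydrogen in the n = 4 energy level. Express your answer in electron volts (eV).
-0.85036 eV

The energy levels of a hydrogen-like atom are given by:
E_n = -13.6057 eV / n²

For n = 4:
E_4 = -13.6057 eV / 4²
E_4 = -13.6057 eV / 16
E_4 = -0.85036 eV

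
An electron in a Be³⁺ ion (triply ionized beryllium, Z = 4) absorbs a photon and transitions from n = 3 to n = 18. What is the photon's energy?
23.52 eV

The energy levels of a hydrogen-like atom are E_n = -13.6057 Z² eV / n².

Energy at n = 3: E_3 = -13.6057 × 4² / 3² = -24.18791 eV
Energy at n = 18: E_18 = -13.6057 × 4² / 18² = -0.67189 eV

The excitation energy is the difference:
ΔE = E_18 - E_3
ΔE = -0.67189 - (-24.18791)
ΔE = 23.52 eV

Since this is positive, energy must be absorbed (photon absorption).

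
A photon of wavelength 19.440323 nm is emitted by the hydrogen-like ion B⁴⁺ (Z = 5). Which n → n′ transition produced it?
n = 4 → n = 2

First, find the photon energy from the wavelength (hc = 1239.84 eV·nm):
E = hc/λ = 1239.84 eV·nm / 19.440323 nm = 63.776718 eV

The energy levels of B⁴⁺ satisfy E_n = -13.6057 × 5² / n² eV, so an emission n_i → n_f releases
ΔE = 13.6057 × 5² × (1/n_f² − 1/n_i²) eV.

Setting ΔE equal to the photon energy:
1/n_f² − 1/n_i² = 63.776718 / (13.6057 × 5²) = 0.18750000

Since 1/n_i² must be positive, we need 1/n_f² > 0.18750000, i.e. n_f ≤ 2. For each allowed n_f, solve n_i = (1/n_f² − 0.18750000)^(−1/2) and check whether it is a whole number:
  n_f = 1: 1/n_i² = 1.00000000 − 0.18750000 = 0.81250000 → n_i = 1.109  (not an integer) ✗
  n_f = 2: 1/n_i² = 0.25000000 − 0.18750000 = 0.06250000 → n_i = 4.000  → integer, n_i = 4 ✓

Only n_f = 2 gives an integer upper level, n_i = 4.

The transition is from n = 4 to n = 2 (emission).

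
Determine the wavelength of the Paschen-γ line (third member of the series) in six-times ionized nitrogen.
22.317 nm

The lines of a series are numbered from the longest wavelength (smallest ΔE) outward; the third line is the transition from n = n_f + 3 to n_f.
The Paschen series has all transitions ending at n_f = 3.

For N⁶⁺ (Z = 7), the third line (γ-line) is the jump from n = 6 to n = 3:
E_6 = -13.6057 × 7² / 6² = -18.51887 eV
E_3 = -13.6057 × 7² / 3² = -74.07548 eV
ΔE = E_6 - E_3 = 55.55661 eV

λ = hc/E = 1239.84 eV·nm / 55.55661 eV
λ = 22.317 nm

This is the γ-line of the Paschen series in N⁶⁺.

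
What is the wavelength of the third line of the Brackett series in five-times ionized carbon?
60.137362 nm

The lines of a series are numbered from the longest wavelength (smallest ΔE) outward; the third line is the transition from n = n_f + 3 to n_f.
The Brackett series has all transitions ending at n_f = 4.

For C⁵⁺ (Z = 6), the third line (γ-line) is the jump from n = 7 to n = 4:
E_7 = -13.6057 × 6² / 7² = -9.99602449 eV
E_4 = -13.6057 × 6² / 4² = -30.61282500 eV
ΔE = E_7 - E_4 = 20.61680051 eV

λ = hc/E = 1239.84 eV·nm / 20.61680051 eV
λ = 60.137362 nm

This is the γ-line of the Brackett series in C⁵⁺.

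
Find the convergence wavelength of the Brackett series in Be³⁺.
91.1265 nm

The series limit corresponds to the transition from n = ∞ to n = 4.
This is the highest energy (shortest wavelength) transition in the Brackett series.

E_∞ = 0 eV
E_4 = -13.6057 × 4² / 4² = -13.605700 eV

Energy at series limit:
ΔE = E_∞ - E_4 = 0 - (-13.605700) = 13.605700 eV
λ = hc/E = 1239.84 eV·nm / 13.605700 eV = 91.1265 nm

This energy equals the ionization energy from the n = 4 state of Be³⁺.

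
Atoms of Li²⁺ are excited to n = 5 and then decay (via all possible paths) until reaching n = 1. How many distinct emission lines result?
10

The electron can occupy levels n = 1, 2, ..., 5 during de-excitation — that is m = 5 - 1 + 1 = 5 distinct levels.

The number of distinct spectral lines equals the number of ways to choose 2 of these m levels (each pair gives one possible emission transition):

Number of lines = m(m-1)/2 = 5×4/2 = 10

These correspond to all possible transitions between the 5 levels:
5 → 4, 5 → 3, 5 → 2, 5 → 1, 4 → 3, 4 → 2, 4 → 1, 3 → 2...

Each transition produces a photon with a unique energy (and thus wavelength). This count does not depend on Z.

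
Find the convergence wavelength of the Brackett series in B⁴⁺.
58.32 nm

The series limit corresponds to the transition from n = ∞ to n = 4.
This is the highest energy (shortest wavelength) transition in the Brackett series.

E_∞ = 0 eV
E_4 = -13.6057 × 5² / 4² = -21.2589 eV

Energy at series limit:
ΔE = E_∞ - E_4 = 0 - (-21.2589) = 21.2589 eV
λ = hc/E = 1239.84 eV·nm / 21.2589 eV = 58.32 nm

This energy equals the ionization energy from the n = 4 state of B⁴⁺.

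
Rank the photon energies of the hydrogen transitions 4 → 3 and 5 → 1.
5 → 1

Calculate the energy for each transition:

Transition 4 → 3:
ΔE₁ = |E_3 - E_4| = |-13.6057/3² - (-13.6057/4²)|
ΔE₁ = |-1.51174444444 - (-0.85035625000)| = 0.66138819 eV

Transition 5 → 1:
ΔE₂ = |E_1 - E_5| = |-13.6057/1² - (-13.6057/5²)|
ΔE₂ = |-13.60570000000 - (-0.54422800000)| = 13.06147200 eV

Since 13.06147200 eV > 0.66138819 eV, the transition 5 → 1 emits the more energetic photon.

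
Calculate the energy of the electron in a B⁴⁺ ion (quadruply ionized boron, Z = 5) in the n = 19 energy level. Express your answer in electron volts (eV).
-0.9422 eV

The energy levels of a hydrogen-like atom are given by:
E_n = -13.6057 Z² / n² eV  (with Z = 5 for B⁴⁺)

For n = 19:
E_19 = -13.6057 × 5² / 19²
E_19 = -13.6057 × 25 / 361
E_19 = -0.9422 eV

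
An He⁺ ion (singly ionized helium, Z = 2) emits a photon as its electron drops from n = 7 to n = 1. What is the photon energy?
53.31213 eV

The energy levels are E_n = -13.6057 Z² eV / n².

Energy at n = 7: E_7 = -13.6057 × 2² / 7² = -1.11066939 eV
Energy at n = 1: E_1 = -13.6057 × 2² / 1² = -54.42280000 eV

For emission (electron falling to lower state), the photon energy is:
E_photon = E_7 - E_1 = |-1.11066939 - (-54.42280000)|
E_photon = 53.31213 eV

This energy is carried away by the emitted photon.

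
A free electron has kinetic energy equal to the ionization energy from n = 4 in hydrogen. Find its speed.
5.469e+05 m/s (or 0.18% of c)

The binding energy at n = 4 for hydrogen is:
E_4 = -13.6057/4² = -0.8503563 eV
|E_4| = 0.8503563 eV

Convert to Joules:
KE = 0.8503563 eV × (1.602177 × 10⁻¹⁹ J/eV) = 1.36242e-19 J

Using KE = ½mv²:
v = √(2·KE/m_e)
v = √(2 × 1.36242e-19 J / 9.10938 × 10⁻³¹ kg)
v = 5.469e+05 m/s

This is approximately 0.18% the speed of light.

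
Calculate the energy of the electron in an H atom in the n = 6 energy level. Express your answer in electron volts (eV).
-0.3779 eV

The energy levels of a hydrogen-like atom are given by:
E_n = -13.6057 eV / n²

For n = 6:
E_6 = -13.6057 eV / 6²
E_6 = -13.6057 eV / 36
E_6 = -0.3779 eV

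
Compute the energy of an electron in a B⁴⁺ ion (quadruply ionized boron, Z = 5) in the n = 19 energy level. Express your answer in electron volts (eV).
-0.9422 eV

The energy levels of a hydrogen-like atom are given by:
E_n = -13.6057 Z² / n² eV  (with Z = 5 for B⁴⁺)

For n = 19:
E_19 = -13.6057 × 5² / 19²
E_19 = -13.6057 × 25 / 361
E_19 = -0.9422 eV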